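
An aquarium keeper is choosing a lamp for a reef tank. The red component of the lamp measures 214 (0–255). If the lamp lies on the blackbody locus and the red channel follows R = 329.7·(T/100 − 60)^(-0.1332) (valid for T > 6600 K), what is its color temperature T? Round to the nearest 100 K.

8600 K

(t − 60)^(-0.1332) = 214/329.7 = 0.64907.
t − 60 = 0.64907^(1/-0.1332) = 0.64907^(-7.508) = 25.657, so t = 85.657.
T = 100·t = 8566 K → 8600 K to the nearest 100 K.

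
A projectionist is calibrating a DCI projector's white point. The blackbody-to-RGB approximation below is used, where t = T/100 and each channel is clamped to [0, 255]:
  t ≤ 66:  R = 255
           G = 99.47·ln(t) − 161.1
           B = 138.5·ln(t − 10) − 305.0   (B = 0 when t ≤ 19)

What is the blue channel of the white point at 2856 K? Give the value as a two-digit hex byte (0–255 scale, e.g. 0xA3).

t = 2856/100 = 28.56; the t ≤ 66 branch applies.
B = 138.5·ln(28.56 − 10) − 305.0 = 138.5·ln 18.56 − 305.0 = 138.5·2.9210 − 305.0 = 99.560.
Rounded: 100; in hex, 0x64.

0x64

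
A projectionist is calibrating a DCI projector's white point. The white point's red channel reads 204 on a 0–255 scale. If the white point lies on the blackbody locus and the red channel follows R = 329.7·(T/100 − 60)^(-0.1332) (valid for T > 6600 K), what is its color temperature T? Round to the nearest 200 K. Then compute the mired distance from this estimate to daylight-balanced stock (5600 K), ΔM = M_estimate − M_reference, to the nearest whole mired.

-74 mireds

(t − 60)^(-0.1332) = 204/329.7 = 0.61874.
t − 60 = 0.61874^(1/-0.1332) = 0.61874^(-7.508) = 36.748, so t = 96.748.
T = 100·t = 9675 K → 9600 K to the nearest 200 K.
M_estimate = 10⁶/9600 = 104.17; M_reference = 10⁶/5600 = 178.57.
ΔM = 104.17 − 178.57 = -74.40 → -74 mireds.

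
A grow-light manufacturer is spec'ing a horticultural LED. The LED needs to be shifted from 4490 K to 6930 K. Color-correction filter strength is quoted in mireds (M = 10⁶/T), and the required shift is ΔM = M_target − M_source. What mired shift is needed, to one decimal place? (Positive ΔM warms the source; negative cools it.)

-78.4 mireds

M_source = 10⁶/4490 = 222.717; M_target = 10⁶/6930 = 144.300.
ΔM = 144.300 − 222.717 = -78.417 → -78.4 mireds, a cooling shift.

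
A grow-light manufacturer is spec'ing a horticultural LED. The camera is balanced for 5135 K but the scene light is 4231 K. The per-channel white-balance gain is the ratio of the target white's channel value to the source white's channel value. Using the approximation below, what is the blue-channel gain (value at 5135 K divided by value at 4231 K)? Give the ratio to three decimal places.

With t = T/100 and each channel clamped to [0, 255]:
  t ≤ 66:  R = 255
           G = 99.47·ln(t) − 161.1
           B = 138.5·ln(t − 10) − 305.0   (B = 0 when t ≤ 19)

1.194

At 4231 K (t = 42.31):
  B = 138.5·ln(42.31 − 10) − 305.0 = 138.5·ln 32.31 − 305.0 = 138.5·3.4754 − 305.0 = 176.340.
At 5135 K (t = 51.35):
  B = 138.5·ln(51.35 − 10) − 305.0 = 138.5·ln 41.35 − 305.0 = 138.5·3.7221 − 305.0 = 210.507.
Gain = 210.507 / 176.340 = 1.1938 → 1.194.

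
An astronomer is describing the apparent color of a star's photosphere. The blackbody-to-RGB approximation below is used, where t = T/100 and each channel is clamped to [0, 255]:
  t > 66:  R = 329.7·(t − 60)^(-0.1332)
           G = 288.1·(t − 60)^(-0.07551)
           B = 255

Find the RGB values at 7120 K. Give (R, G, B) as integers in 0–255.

(239, 240, 255)

t = 7120/100 = 71.2; the t > 66 branch applies.
R = 329.7·(71.2 − 60)^(-0.1332) = 329.7·11.2^(-0.1332) = 329.7·0.72484 = 238.981.
G = 288.1·(71.2 − 60)^(-0.07551) = 288.1·11.2^(-0.07551) = 288.1·0.83325 = 240.058.
B = 255 by definition for t > 66.
Rounded: (239, 240, 255).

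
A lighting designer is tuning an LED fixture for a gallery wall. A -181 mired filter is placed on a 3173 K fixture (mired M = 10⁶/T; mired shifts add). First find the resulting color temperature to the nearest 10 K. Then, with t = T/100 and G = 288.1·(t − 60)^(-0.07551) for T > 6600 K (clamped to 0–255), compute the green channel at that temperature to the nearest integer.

M_in = 10⁶/3173 = 315.16; M_out = 315.16 + (-181) = 134.16.
T_out = 10⁶/134.16 = 7453.8 K → 7450 K; t = 74.5.
G = 288.1·(74.5 − 60)^(-0.07551) = 288.1·14.5^(-0.07551) = 288.1·0.81716 = 235.423.
Rounded: 235.

235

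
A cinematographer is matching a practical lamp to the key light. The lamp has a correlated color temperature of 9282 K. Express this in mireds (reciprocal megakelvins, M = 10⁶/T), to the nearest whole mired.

M = 10⁶ / 9282 = 107.735 → 108 mireds.

108 mireds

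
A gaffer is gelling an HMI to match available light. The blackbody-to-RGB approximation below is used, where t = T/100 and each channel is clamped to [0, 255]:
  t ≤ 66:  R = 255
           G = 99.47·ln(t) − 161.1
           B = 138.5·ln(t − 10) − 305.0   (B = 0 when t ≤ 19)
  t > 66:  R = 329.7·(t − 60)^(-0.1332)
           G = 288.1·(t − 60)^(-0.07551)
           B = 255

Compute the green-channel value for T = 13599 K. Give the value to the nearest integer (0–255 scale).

208

t = 13599/100 = 135.99; the t > 66 branch applies.
G = 288.1·(135.99 − 60)^(-0.07551) = 288.1·75.99^(-0.07551) = 288.1·0.72108 = 207.743.
Rounded: 208.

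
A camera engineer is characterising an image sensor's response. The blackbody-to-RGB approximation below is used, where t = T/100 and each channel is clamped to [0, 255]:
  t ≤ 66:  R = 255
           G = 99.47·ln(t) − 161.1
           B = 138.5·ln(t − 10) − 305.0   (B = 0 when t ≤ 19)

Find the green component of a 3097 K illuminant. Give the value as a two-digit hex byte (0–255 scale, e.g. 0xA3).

t = 3097/100 = 30.97; the t ≤ 66 branch applies.
G = 99.47·ln 30.97 − 161.1 = 99.47·3.4330 − 161.1 = 180.382.
Rounded: 180; in hex, 0xB4.

0xB4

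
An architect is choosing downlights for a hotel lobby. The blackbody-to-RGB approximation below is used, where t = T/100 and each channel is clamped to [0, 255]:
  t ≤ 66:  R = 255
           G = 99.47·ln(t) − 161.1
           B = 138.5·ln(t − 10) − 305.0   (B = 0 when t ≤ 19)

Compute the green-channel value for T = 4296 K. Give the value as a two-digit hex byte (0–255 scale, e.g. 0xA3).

t = 4296/100 = 42.96; the t ≤ 66 branch applies.
G = 99.47·ln 42.96 − 161.1 = 99.47·3.7603 − 161.1 = 212.934.
Rounded: 213; in hex, 0xD5.

0xD5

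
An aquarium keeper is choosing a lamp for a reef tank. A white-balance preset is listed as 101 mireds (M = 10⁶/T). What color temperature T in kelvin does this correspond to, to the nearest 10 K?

T = 10⁶ / 101 = 9900.99 K → 9900 K.

9900 K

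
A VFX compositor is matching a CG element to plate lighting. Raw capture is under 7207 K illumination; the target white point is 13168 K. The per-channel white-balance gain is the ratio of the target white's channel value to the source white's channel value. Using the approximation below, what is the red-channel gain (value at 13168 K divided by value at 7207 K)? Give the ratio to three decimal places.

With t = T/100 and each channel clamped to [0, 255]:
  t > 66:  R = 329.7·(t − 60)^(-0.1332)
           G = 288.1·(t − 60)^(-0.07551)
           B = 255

At 7207 K (t = 72.07):
  R = 329.7·(72.07 − 60)^(-0.1332) = 329.7·12.07^(-0.1332) = 329.7·0.71766 = 236.611.
At 13168 K (t = 131.68):
  R = 329.7·(131.68 − 60)^(-0.1332) = 329.7·71.68^(-0.1332) = 329.7·0.56606 = 186.629.
Gain = 186.629 / 236.611 = 0.7888 → 0.789.

0.789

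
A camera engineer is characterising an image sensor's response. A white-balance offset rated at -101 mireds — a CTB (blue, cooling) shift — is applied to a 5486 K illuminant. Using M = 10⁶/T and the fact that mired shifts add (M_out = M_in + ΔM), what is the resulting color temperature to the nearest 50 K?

M_in = 10⁶/5486 = 182.28 mireds.
M_out = 182.28 + (-101) = 81.28 mireds.
T_out = 10⁶/81.28 = 12302.8 K → 12300 K.

12300 K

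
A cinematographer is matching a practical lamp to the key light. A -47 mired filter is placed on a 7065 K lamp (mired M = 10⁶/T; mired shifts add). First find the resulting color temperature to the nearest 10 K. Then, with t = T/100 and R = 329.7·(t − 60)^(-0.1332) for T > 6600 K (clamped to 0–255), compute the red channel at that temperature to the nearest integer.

M_in = 10⁶/7065 = 141.54; M_out = 141.54 + (-47) = 94.54.
T_out = 10⁶/94.54 = 10577.2 K → 10580 K; t = 105.8.
R = 329.7·(105.8 − 60)^(-0.1332) = 329.7·45.8^(-0.1332) = 329.7·0.60086 = 198.103.
Rounded: 198.

198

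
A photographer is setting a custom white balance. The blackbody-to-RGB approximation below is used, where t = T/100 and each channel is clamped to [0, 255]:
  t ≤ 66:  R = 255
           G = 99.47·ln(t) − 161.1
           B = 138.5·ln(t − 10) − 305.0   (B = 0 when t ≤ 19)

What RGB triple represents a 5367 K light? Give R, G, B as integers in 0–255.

R=255, G=235, B=218

t = 5367/100 = 53.67; the t ≤ 66 branch applies.
R = 255 by definition for t ≤ 66.
G = 99.47·ln 53.67 − 161.1 = 99.47·3.9829 − 161.1 = 235.075.
B = 138.5·ln(53.67 − 10) − 305.0 = 138.5·ln 43.67 − 305.0 = 138.5·3.7767 − 305.0 = 218.068.
Rounded: (255, 235, 218).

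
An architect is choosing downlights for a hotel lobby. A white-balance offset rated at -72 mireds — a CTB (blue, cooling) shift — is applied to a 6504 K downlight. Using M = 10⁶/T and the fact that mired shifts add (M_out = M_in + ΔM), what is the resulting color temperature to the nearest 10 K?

12230 K

M_in = 10⁶/6504 = 153.75 mireds.
M_out = 153.75 + (-72) = 81.75 mireds.
T_out = 10⁶/81.75 = 12232.2 K → 12230 K.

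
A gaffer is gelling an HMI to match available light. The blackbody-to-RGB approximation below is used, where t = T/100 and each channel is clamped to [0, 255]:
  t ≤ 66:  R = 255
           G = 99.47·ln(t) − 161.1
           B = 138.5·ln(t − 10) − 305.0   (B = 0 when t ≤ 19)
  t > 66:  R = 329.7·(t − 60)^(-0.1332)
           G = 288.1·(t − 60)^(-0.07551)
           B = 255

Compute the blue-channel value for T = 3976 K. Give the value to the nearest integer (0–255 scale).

t = 3976/100 = 39.76; the t ≤ 66 branch applies.
B = 138.5·ln(39.76 − 10) − 305.0 = 138.5·ln 29.76 − 305.0 = 138.5·3.3932 − 305.0 = 164.953.
Rounded: 165.

165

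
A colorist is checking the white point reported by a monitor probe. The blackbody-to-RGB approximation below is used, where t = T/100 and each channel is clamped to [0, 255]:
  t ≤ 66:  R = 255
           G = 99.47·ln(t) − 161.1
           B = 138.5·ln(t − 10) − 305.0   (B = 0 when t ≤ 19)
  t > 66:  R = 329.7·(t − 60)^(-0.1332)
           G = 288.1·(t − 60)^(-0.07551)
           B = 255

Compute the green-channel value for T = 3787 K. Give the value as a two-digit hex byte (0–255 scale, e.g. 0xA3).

t = 3787/100 = 37.87; the t ≤ 66 branch applies.
G = 99.47·ln 37.87 − 161.1 = 99.47·3.6342 − 161.1 = 200.390.
Rounded: 200; in hex, 0xC8.

0xC8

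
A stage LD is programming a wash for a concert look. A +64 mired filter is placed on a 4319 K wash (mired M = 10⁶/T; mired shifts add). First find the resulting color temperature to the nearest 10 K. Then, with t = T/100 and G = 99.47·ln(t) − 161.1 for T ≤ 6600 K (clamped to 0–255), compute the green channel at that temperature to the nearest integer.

M_in = 10⁶/4319 = 231.54; M_out = 231.54 + (+64) = 295.54.
T_out = 10⁶/295.54 = 3383.7 K → 3380 K; t = 33.8.
G = 99.47·ln 33.8 − 161.1 = 99.47·3.5205 − 161.1 = 189.080.
Rounded: 189.

189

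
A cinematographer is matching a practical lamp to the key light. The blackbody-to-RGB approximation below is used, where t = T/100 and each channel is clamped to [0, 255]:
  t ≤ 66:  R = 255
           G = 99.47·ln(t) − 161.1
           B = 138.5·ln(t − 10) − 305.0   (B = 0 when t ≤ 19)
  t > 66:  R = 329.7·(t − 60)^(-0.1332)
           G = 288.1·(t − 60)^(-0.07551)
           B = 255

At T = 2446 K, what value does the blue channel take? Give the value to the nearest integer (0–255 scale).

t = 2446/100 = 24.46; the t ≤ 66 branch applies.
B = 138.5·ln(24.46 − 10) − 305.0 = 138.5·ln 14.46 − 305.0 = 138.5·2.6714 − 305.0 = 64.987.
Rounded: 65.

65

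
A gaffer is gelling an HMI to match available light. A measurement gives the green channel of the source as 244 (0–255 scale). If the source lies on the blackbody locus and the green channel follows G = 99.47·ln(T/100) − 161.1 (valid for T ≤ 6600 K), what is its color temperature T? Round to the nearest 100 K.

5900 K

ln t = (244 + 161.1) / 99.47 = 4.0726.
t = e^4.0726 = 58.709.
T = 100·t = 5871 K → 5900 K to the nearest 100 K.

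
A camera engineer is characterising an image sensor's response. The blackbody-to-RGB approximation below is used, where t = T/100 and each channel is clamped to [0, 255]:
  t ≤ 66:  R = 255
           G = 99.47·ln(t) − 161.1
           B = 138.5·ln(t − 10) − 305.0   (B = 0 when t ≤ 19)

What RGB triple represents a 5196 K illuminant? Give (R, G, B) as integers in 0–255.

(255, 232, 213)

t = 5196/100 = 51.96; the t ≤ 66 branch applies.
R = 255 by definition for t ≤ 66.
G = 99.47·ln 51.96 − 161.1 = 99.47·3.9505 − 161.1 = 231.854.
B = 138.5·ln(51.96 − 10) − 305.0 = 138.5·ln 41.96 − 305.0 = 138.5·3.7367 − 305.0 = 212.535.
Rounded: (255, 232, 213).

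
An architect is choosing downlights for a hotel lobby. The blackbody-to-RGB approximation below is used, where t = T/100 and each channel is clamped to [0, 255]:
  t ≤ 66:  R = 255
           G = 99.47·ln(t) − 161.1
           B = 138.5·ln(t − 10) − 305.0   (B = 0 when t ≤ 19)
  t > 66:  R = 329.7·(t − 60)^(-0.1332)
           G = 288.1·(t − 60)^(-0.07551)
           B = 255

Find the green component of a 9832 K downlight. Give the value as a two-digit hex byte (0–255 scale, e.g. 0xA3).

t = 9832/100 = 98.32; the t > 66 branch applies.
G = 288.1·(98.32 − 60)^(-0.07551) = 288.1·38.32^(-0.07551) = 288.1·0.75934 = 218.765.
Rounded: 219; in hex, 0xDB.

0xDB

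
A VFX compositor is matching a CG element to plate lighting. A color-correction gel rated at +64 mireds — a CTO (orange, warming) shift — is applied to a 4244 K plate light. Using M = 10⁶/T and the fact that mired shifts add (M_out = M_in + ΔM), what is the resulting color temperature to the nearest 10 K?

M_in = 10⁶/4244 = 235.63 mireds.
M_out = 235.63 + (+64) = 299.63 mireds.
T_out = 10⁶/299.63 = 3337.5 K → 3340 K.

3340 K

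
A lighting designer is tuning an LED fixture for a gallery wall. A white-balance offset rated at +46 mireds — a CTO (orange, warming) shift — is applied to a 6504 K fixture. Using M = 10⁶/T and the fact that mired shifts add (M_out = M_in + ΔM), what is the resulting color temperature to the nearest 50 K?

M_in = 10⁶/6504 = 153.75 mireds.
M_out = 153.75 + (+46) = 199.75 mireds.
T_out = 10⁶/199.75 = 5006.2 K → 5000 K.

5000 K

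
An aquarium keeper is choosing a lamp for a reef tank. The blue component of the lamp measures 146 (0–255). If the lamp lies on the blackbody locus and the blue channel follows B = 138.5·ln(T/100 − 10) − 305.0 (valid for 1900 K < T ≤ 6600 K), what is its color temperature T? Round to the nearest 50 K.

ln(t − 10) = (146 + 305.0) / 138.5 = 3.2563.
t − 10 = e^3.2563 = 25.954, so t = 35.954.
T = 100·t = 3595 K → 3600 K to the nearest 50 K.

3600 K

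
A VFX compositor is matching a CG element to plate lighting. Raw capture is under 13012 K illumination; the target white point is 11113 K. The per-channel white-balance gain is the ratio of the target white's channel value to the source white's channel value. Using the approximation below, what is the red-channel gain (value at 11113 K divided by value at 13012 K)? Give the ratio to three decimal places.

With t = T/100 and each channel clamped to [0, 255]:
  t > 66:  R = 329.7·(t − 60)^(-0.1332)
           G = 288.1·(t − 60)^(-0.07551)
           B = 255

1.043

At 13012 K (t = 130.12):
  R = 329.7·(130.12 − 60)^(-0.1332) = 329.7·70.12^(-0.1332) = 329.7·0.56772 = 187.177.
At 11113 K (t = 111.13):
  R = 329.7·(111.13 − 60)^(-0.1332) = 329.7·51.13^(-0.1332) = 329.7·0.59211 = 195.220.
Gain = 195.220 / 187.177 = 1.0430 → 1.043.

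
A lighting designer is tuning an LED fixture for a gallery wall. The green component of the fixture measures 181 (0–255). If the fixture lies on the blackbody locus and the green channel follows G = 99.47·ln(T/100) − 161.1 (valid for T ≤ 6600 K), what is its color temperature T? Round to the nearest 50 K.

3100 K

ln t = (181 + 161.1) / 99.47 = 3.4392.
t = e^3.4392 = 31.163.
T = 100·t = 3116 K → 3100 K to the nearest 50 K.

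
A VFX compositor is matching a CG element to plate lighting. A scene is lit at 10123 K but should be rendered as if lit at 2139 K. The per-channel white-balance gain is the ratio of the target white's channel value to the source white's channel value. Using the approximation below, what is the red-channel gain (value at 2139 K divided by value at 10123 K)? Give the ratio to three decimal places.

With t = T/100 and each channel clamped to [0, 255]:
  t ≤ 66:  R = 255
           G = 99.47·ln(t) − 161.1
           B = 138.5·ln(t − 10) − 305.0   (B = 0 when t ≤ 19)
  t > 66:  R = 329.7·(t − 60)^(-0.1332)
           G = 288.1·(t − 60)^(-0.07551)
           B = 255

At 10123 K (t = 101.23):
  R = 329.7·(101.23 − 60)^(-0.1332) = 329.7·41.23^(-0.1332) = 329.7·0.60933 = 200.897.
At 2139 K (t = 21.39):
  R = 255 by definition for t ≤ 66.
Gain = 255.000 / 200.897 = 1.2693 → 1.269.

1.269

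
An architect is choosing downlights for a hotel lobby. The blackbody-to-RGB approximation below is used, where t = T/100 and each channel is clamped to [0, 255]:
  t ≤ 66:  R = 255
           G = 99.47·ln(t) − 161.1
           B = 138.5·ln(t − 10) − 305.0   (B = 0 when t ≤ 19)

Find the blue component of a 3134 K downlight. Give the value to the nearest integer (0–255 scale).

t = 3134/100 = 31.34; the t ≤ 66 branch applies.
B = 138.5·ln(31.34 − 10) − 305.0 = 138.5·ln 21.34 − 305.0 = 138.5·3.0606 − 305.0 = 118.891.
Rounded: 119.

119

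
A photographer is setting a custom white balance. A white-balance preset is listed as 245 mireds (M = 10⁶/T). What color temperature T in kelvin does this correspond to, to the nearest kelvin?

4082 K

T = 10⁶ / 245 = 4081.63 K → 4082 K.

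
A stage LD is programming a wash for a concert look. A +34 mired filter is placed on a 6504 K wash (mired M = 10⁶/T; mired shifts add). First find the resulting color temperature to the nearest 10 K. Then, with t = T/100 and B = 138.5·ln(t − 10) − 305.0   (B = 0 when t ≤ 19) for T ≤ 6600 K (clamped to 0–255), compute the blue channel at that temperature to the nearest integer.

M_in = 10⁶/6504 = 153.75; M_out = 153.75 + (+34) = 187.75.
T_out = 10⁶/187.75 = 5326.2 K → 5330 K; t = 53.3.
B = 138.5·ln(53.3 − 10) − 305.0 = 138.5·ln 43.3 − 305.0 = 138.5·3.7682 − 305.0 = 216.889.
Rounded: 217.

217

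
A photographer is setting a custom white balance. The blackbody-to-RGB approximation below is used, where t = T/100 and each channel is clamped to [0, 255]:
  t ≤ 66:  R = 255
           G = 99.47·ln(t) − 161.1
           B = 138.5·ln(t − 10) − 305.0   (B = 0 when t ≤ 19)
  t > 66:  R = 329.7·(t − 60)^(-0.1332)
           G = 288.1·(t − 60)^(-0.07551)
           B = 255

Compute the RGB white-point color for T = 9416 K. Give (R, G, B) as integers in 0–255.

t = 9416/100 = 94.16; the t > 66 branch applies.
R = 329.7·(94.16 − 60)^(-0.1332) = 329.7·34.16^(-0.1332) = 329.7·0.62479 = 205.994.
G = 288.1·(94.16 − 60)^(-0.07551) = 288.1·34.16^(-0.07551) = 288.1·0.76596 = 220.672.
B = 255 by definition for t > 66.
Rounded: (206, 221, 255).

(206, 221, 255)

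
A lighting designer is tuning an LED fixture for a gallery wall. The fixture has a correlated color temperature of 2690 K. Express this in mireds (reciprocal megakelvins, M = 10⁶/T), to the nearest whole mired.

M = 10⁶ / 2690 = 371.747 → 372 mireds.

372 mireds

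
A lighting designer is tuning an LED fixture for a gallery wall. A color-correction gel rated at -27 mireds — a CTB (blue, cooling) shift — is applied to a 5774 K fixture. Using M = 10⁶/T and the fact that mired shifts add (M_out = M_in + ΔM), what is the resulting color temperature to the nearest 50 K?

6850 K

M_in = 10⁶/5774 = 173.19 mireds.
M_out = 173.19 + (-27) = 146.19 mireds.
T_out = 10⁶/146.19 = 6840.4 K → 6850 K.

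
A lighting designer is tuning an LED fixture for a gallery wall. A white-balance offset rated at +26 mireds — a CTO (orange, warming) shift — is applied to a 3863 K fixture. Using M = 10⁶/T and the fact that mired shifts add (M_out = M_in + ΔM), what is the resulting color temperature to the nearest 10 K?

M_in = 10⁶/3863 = 258.87 mireds.
M_out = 258.87 + (+26) = 284.87 mireds.
T_out = 10⁶/284.87 = 3510.4 K → 3510 K.

3510 K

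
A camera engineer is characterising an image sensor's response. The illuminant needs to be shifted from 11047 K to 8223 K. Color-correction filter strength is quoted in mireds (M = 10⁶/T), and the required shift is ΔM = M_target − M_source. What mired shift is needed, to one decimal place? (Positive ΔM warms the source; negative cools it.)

+31.1 mireds

M_source = 10⁶/11047 = 90.522; M_target = 10⁶/8223 = 121.610.
ΔM = 121.610 − 90.522 = 31.088 → +31.1 mireds, a warming shift.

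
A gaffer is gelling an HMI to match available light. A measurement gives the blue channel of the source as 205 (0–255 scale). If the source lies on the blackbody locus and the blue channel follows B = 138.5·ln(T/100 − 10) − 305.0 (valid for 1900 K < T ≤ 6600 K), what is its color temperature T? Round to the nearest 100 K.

5000 K

ln(t − 10) = (205 + 305.0) / 138.5 = 3.6823.
t − 10 = e^3.6823 = 39.738, so t = 49.738.
T = 100·t = 4974 K → 5000 K to the nearest 100 K.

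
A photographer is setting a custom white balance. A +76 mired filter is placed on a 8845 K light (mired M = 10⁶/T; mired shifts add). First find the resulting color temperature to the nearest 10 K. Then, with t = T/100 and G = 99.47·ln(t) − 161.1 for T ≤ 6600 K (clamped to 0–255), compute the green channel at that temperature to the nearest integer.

M_in = 10⁶/8845 = 113.06; M_out = 113.06 + (+76) = 189.06.
T_out = 10⁶/189.06 = 5289.4 K → 5290 K; t = 52.9.
G = 99.47·ln 52.9 − 161.1 = 99.47·3.9684 − 161.1 = 233.637.
Rounded: 234.

234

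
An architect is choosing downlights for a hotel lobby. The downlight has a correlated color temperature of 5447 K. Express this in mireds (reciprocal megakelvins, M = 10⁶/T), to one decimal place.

M = 10⁶ / 5447 = 183.587 → 183.6 mireds.

183.6 mireds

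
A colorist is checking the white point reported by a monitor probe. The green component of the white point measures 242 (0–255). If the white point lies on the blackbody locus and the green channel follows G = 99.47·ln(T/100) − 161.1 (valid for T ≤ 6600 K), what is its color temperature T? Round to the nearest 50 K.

ln t = (242 + 161.1) / 99.47 = 4.0525.
t = e^4.0525 = 57.540.
T = 100·t = 5754 K → 5750 K to the nearest 50 K.

5750 K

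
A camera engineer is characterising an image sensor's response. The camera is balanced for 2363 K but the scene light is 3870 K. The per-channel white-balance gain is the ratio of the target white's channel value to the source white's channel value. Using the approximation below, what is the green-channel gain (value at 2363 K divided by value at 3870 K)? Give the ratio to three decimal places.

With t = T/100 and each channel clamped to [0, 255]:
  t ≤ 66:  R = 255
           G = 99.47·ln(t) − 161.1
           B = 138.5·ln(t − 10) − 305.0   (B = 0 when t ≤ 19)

0.758

At 3870 K (t = 38.7):
  G = 99.47·ln 38.7 − 161.1 = 99.47·3.6558 − 161.1 = 202.546.
At 2363 K (t = 23.63):
  G = 99.47·ln 23.63 − 161.1 = 99.47·3.1625 − 161.1 = 153.476.
Gain = 153.476 / 202.546 = 0.7577 → 0.758.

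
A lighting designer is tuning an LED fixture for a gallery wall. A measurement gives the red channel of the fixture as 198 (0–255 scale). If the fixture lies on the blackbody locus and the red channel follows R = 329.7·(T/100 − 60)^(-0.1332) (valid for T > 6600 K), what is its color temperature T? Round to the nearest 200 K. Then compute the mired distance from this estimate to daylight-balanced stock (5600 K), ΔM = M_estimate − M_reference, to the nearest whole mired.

-84 mireds

(t − 60)^(-0.1332) = 198/329.7 = 0.60055.
t − 60 = 0.60055^(1/-0.1332) = 0.60055^(-7.508) = 45.980, so t = 105.980.
T = 100·t = 10598 K → 10600 K to the nearest 200 K.
M_estimate = 10⁶/10600 = 94.34; M_reference = 10⁶/5600 = 178.57.
ΔM = 94.34 − 178.57 = -84.23 → -84 mireds.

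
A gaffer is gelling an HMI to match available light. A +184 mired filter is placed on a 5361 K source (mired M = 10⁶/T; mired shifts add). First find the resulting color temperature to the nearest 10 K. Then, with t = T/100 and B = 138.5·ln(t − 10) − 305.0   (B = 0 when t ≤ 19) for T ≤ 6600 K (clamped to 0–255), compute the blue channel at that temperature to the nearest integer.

M_in = 10⁶/5361 = 186.53; M_out = 186.53 + (+184) = 370.53.
T_out = 10⁶/370.53 = 2698.8 K → 2700 K; t = 27.
B = 138.5·ln(27 − 10) − 305.0 = 138.5·ln 17 − 305.0 = 138.5·2.8332 − 305.0 = 87.400.
Rounded: 87.

87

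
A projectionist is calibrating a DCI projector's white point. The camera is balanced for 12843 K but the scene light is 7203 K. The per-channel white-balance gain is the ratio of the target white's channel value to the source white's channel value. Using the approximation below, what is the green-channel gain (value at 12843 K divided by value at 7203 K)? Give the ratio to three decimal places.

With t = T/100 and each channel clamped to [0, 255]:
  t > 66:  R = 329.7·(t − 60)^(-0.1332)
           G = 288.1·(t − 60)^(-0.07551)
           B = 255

0.877

At 7203 K (t = 72.03):
  G = 288.1·(72.03 − 60)^(-0.07551) = 288.1·12.03^(-0.07551) = 288.1·0.82876 = 238.766.
At 12843 K (t = 128.43):
  G = 288.1·(128.43 − 60)^(-0.07551) = 288.1·68.43^(-0.07551) = 288.1·0.72681 = 209.394.
Gain = 209.394 / 238.766 = 0.8770 → 0.877.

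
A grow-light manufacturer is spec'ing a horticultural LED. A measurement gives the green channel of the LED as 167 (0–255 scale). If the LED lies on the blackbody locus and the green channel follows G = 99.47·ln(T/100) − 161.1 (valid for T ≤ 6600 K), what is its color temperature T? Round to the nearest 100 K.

ln t = (167 + 161.1) / 99.47 = 3.2985.
t = e^3.2985 = 27.072.
T = 100·t = 2707 K → 2700 K to the nearest 100 K.

2700 K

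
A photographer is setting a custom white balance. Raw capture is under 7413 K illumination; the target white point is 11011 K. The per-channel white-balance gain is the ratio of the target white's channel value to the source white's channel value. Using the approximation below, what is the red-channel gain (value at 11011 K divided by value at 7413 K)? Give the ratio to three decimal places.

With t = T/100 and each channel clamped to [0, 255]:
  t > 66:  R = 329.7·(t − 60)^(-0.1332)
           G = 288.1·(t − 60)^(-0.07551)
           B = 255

0.845

At 7413 K (t = 74.13):
  R = 329.7·(74.13 − 60)^(-0.1332) = 329.7·14.13^(-0.1332) = 329.7·0.70275 = 231.697.
At 11011 K (t = 110.11):
  R = 329.7·(110.11 − 60)^(-0.1332) = 329.7·50.11^(-0.1332) = 329.7·0.59370 = 195.744.
Gain = 195.744 / 231.697 = 0.8448 → 0.845.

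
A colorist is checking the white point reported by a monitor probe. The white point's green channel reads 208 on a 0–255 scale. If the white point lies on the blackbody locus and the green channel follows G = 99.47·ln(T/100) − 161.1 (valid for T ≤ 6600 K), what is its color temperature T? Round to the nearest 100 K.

ln t = (208 + 161.1) / 99.47 = 3.7107.
t = e^3.7107 = 40.881.
T = 100·t = 4088 K → 4100 K to the nearest 100 K.

4100 K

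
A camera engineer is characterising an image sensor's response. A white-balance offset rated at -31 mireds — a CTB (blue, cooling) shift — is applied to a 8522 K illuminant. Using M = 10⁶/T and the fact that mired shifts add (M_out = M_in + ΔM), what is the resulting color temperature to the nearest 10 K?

M_in = 10⁶/8522 = 117.34 mireds.
M_out = 117.34 + (-31) = 86.34 mireds.
T_out = 10⁶/86.34 = 11581.7 K → 11580 K.

11580 K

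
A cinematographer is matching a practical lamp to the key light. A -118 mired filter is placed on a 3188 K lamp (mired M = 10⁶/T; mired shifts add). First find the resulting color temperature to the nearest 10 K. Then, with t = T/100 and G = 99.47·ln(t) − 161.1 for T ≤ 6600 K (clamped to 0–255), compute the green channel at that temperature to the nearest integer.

230

M_in = 10⁶/3188 = 313.68; M_out = 313.68 + (-118) = 195.68.
T_out = 10⁶/195.68 = 5110.5 K → 5110 K; t = 51.1.
G = 99.47·ln 51.1 − 161.1 = 99.47·3.9338 − 161.1 = 230.194.
Rounded: 230.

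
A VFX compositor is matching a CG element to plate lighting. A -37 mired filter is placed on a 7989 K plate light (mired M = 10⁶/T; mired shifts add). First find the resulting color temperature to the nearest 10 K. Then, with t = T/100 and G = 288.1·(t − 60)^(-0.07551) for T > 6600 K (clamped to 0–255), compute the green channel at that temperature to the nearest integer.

M_in = 10⁶/7989 = 125.17; M_out = 125.17 + (-37) = 88.17.
T_out = 10⁶/88.17 = 11341.5 K → 11340 K; t = 113.4.
G = 288.1·(113.4 − 60)^(-0.07551) = 288.1·53.4^(-0.07551) = 288.1·0.74055 = 213.352.
Rounded: 213.

213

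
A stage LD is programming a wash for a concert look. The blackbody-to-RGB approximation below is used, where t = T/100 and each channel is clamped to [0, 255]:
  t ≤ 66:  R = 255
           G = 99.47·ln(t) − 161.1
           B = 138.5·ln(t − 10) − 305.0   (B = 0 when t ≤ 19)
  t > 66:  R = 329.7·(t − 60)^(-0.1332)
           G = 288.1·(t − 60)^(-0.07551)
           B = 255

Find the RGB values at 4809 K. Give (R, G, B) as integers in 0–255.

t = 4809/100 = 48.09; the t ≤ 66 branch applies.
R = 255 by definition for t ≤ 66.
G = 99.47·ln 48.09 − 161.1 = 99.47·3.8731 − 161.1 = 224.155.
B = 138.5·ln(48.09 − 10) − 305.0 = 138.5·ln 38.09 − 305.0 = 138.5·3.6400 − 305.0 = 199.133.
Rounded: (255, 224, 199).

(255, 224, 199)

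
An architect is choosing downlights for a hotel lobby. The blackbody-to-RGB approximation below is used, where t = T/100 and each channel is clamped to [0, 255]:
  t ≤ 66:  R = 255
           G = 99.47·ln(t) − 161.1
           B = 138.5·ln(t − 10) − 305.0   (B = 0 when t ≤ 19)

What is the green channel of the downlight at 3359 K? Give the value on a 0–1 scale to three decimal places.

0.739

t = 3359/100 = 33.59; the t ≤ 66 branch applies.
G = 99.47·ln 33.59 − 161.1 = 99.47·3.5142 − 161.1 = 188.460.
On a 0–1 scale: 188.460/255 = 0.7391 → 0.739.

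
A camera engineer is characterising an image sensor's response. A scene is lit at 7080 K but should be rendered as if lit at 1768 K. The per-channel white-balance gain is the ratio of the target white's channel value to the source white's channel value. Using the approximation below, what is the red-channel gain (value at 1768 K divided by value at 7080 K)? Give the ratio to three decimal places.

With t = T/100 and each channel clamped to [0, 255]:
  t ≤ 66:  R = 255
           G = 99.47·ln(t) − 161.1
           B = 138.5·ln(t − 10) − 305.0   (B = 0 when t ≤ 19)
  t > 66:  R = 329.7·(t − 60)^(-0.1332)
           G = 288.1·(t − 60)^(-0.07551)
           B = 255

At 7080 K (t = 70.8):
  R = 329.7·(70.8 − 60)^(-0.1332) = 329.7·10.8^(-0.1332) = 329.7·0.72836 = 240.141.
At 1768 K (t = 17.68):
  R = 255 by definition for t ≤ 66.
Gain = 255.000 / 240.141 = 1.0619 → 1.062.

1.062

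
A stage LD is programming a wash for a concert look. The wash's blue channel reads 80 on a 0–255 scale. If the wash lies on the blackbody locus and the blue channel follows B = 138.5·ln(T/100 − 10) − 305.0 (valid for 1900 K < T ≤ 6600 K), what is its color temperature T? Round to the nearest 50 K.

2600 K

ln(t − 10) = (80 + 305.0) / 138.5 = 2.7798.
t − 10 = e^2.7798 = 16.116, so t = 26.116.
T = 100·t = 2612 K → 2600 K to the nearest 50 K.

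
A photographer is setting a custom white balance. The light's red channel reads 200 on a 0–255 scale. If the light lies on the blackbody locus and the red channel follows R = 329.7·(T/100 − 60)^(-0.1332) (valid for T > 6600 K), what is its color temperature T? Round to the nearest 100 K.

(t − 60)^(-0.1332) = 200/329.7 = 0.60661.
t − 60 = 0.60661^(1/-0.1332) = 0.60661^(-7.508) = 42.638, so t = 102.638.
T = 100·t = 10264 K → 10300 K to the nearest 100 K.

10300 K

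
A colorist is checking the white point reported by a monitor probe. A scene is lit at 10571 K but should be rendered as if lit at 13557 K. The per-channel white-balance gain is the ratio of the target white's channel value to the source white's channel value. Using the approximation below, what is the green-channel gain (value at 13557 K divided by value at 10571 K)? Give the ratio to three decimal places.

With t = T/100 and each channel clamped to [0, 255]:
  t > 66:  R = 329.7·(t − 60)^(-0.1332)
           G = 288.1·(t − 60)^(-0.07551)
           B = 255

At 10571 K (t = 105.71):
  G = 288.1·(105.71 − 60)^(-0.07551) = 288.1·45.71^(-0.07551) = 288.1·0.74929 = 215.872.
At 13557 K (t = 135.57):
  G = 288.1·(135.57 − 60)^(-0.07551) = 288.1·75.57^(-0.07551) = 288.1·0.72138 = 207.830.
Gain = 207.830 / 215.872 = 0.9627 → 0.963.

0.963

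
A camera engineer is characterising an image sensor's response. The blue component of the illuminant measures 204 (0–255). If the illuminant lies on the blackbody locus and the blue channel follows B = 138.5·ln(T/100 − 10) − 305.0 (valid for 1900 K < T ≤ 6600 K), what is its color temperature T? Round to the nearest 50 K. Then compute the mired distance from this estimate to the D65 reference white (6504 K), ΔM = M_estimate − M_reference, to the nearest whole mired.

ln(t − 10) = (204 + 305.0) / 138.5 = 3.6751.
t − 10 = e^3.6751 = 39.452, so t = 49.452.
T = 100·t = 4945 K → 4950 K to the nearest 50 K.
M_estimate = 10⁶/4950 = 202.02; M_reference = 10⁶/6504 = 153.75.
ΔM = 202.02 − 153.75 = 48.27 → +48 mireds.

+48 mireds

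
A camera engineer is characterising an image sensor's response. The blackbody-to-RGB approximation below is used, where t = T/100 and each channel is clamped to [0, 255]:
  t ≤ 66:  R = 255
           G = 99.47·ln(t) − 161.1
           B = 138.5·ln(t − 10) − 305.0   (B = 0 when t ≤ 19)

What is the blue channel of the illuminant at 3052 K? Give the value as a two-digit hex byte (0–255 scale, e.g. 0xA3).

t = 3052/100 = 30.52; the t ≤ 66 branch applies.
B = 138.5·ln(30.52 − 10) − 305.0 = 138.5·ln 20.52 − 305.0 = 138.5·3.0214 − 305.0 = 113.464.
Rounded: 113; in hex, 0x71.

0x71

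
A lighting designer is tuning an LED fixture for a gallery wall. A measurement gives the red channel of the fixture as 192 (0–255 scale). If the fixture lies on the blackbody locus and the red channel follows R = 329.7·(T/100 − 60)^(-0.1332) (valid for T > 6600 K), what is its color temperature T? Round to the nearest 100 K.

11800 K

(t − 60)^(-0.1332) = 192/329.7 = 0.58235.
t − 60 = 0.58235^(1/-0.1332) = 0.58235^(-7.508) = 57.929, so t = 117.929.
T = 100·t = 11793 K → 11800 K to the nearest 100 K.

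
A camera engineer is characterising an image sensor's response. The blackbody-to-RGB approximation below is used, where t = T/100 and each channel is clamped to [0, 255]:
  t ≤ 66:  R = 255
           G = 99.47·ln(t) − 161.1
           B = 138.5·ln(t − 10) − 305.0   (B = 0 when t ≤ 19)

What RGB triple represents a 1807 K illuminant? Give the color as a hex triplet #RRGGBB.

t = 1807/100 = 18.07; the t ≤ 66 branch applies.
R = 255 by definition for t ≤ 66.
G = 99.47·ln 18.07 − 161.1 = 99.47·2.8943 − 161.1 = 126.791.
t = 18.07 ≤ 19, so B = 0.
Rounded: (255, 127, 0).
In hex: #FF7F00.

#FF7F00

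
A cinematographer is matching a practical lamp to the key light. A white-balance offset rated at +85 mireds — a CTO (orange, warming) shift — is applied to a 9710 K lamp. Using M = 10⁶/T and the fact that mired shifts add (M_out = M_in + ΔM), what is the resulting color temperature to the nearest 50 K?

M_in = 10⁶/9710 = 102.99 mireds.
M_out = 102.99 + (+85) = 187.99 mireds.
T_out = 10⁶/187.99 = 5319.5 K → 5300 K.

5300 K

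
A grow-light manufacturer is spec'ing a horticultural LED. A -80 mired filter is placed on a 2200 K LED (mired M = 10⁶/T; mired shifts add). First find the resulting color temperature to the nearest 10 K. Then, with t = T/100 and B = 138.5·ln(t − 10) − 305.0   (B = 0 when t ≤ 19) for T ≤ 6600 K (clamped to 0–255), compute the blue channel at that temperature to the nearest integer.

85

M_in = 10⁶/2200 = 454.55; M_out = 454.55 + (-80) = 374.55.
T_out = 10⁶/374.55 = 2669.9 K → 2670 K; t = 26.7.
B = 138.5·ln(26.7 − 10) − 305.0 = 138.5·ln 16.7 − 305.0 = 138.5·2.8154 − 305.0 = 84.934.
Rounded: 85.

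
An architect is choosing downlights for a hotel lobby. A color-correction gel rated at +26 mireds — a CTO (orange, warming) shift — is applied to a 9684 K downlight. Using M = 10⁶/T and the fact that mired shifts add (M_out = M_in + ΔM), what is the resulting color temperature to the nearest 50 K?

M_in = 10⁶/9684 = 103.26 mireds.
M_out = 103.26 + (+26) = 129.26 mireds.
T_out = 10⁶/129.26 = 7736.2 K → 7750 K.

7750 K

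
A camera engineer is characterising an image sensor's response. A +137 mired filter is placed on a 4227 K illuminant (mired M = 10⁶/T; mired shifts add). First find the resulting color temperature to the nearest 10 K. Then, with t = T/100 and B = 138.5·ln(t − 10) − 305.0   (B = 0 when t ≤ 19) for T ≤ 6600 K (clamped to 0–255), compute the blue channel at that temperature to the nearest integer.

86

M_in = 10⁶/4227 = 236.57; M_out = 236.57 + (+137) = 373.57.
T_out = 10⁶/373.57 = 2676.8 K → 2680 K; t = 26.8.
B = 138.5·ln(26.8 − 10) − 305.0 = 138.5·ln 16.8 − 305.0 = 138.5·2.8214 − 305.0 = 85.761.
Rounded: 86.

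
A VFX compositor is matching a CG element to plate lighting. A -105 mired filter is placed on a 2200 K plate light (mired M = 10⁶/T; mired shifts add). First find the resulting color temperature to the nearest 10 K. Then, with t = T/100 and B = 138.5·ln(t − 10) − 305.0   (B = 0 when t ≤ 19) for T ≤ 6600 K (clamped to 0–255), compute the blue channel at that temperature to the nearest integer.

100

M_in = 10⁶/2200 = 454.55; M_out = 454.55 + (-105) = 349.55.
T_out = 10⁶/349.55 = 2860.9 K → 2860 K; t = 28.6.
B = 138.5·ln(28.6 − 10) − 305.0 = 138.5·ln 18.6 − 305.0 = 138.5·2.9232 − 305.0 = 99.858.
Rounded: 100.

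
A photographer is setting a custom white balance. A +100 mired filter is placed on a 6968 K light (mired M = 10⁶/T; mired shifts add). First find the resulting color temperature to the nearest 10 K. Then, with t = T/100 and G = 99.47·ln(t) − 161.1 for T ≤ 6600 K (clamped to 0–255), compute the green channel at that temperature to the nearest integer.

M_in = 10⁶/6968 = 143.51; M_out = 143.51 + (+100) = 243.51.
T_out = 10⁶/243.51 = 4106.6 K → 4110 K; t = 41.1.
G = 99.47·ln 41.1 − 161.1 = 99.47·3.7160 − 161.1 = 208.531.
Rounded: 209.

209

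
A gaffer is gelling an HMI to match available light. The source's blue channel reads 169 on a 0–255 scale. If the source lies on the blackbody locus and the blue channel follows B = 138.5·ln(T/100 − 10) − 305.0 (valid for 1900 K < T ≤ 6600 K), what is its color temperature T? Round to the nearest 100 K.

ln(t − 10) = (169 + 305.0) / 138.5 = 3.4224.
t − 10 = e^3.4224 = 30.642, so t = 40.642.
T = 100·t = 4064 K → 4100 K to the nearest 100 K.

4100 K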